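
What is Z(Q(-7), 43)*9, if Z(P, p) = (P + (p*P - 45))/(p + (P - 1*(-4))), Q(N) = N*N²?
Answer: 136233/296 ≈ 460.25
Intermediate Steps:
Q(N) = N³
Z(P, p) = (-45 + P + P*p)/(4 + P + p) (Z(P, p) = (P + (P*p - 45))/(p + (P + 4)) = (P + (-45 + P*p))/(p + (4 + P)) = (-45 + P + P*p)/(4 + P + p))
Z(Q(-7), 43)*9 = ((-45 + (-7)³ + (-7)³*43)/(4 + (-7)³ + 43))*9 = ((-45 - 343 - 343*43)/(4 - 343 + 43))*9 = ((-45 - 343 - 14749)/(-296))*9 = -1/296*(-15137)*9 = (15137/296)*9 = 136233/296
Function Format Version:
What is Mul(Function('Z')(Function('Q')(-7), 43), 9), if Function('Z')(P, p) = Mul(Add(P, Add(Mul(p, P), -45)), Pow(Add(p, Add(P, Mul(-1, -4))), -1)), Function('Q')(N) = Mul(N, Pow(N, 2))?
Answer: Rational(136233, 296) ≈ 460.25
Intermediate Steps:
Function('Q')(N) = Pow(N, 3)
Function('Z')(P, p) = Mul(Pow(Add(4, P, p), -1), Add(-45, P, Mul(P, p))) (Function('Z')(P, p) = Mul(Add(P, Add(Mul(P, p), -45)), Pow(Add(p, Add(P, 4)), -1)) = Mul(Add(P, Add(-45, Mul(P, p))), Pow(Add(p, Add(4, P)), -1)) = Mul(Add(-45, P, Mul(P, p)), Pow(Add(4, P, p), -1)) = Mul(Pow(Add(4, P, p), -1), Add(-45, P, Mul(P, p))))
Mul(Function('Z')(Function('Q')(-7), 43), 9) = Mul(Mul(Pow(Add(4, Pow(-7, 3), 43), -1), Add(-45, Pow(-7, 3), Mul(Pow(-7, 3), 43))), 9) = Mul(Mul(Pow(Add(4, -343, 43), -1), Add(-45, -343, Mul(-343, 43))), 9) = Mul(Mul(Pow(-296, -1), Add(-45, -343, -14749)), 9) = Mul(Mul(Rational(-1, 296), -15137), 9) = Mul(Rational(15137, 296), 9) = Rational(136233, 296)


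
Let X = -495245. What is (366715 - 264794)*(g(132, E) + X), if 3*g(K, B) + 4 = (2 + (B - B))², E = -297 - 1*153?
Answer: -50475865645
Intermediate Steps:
E = -450 (E = -297 - 153 = -450)
g(K, B) = 0 (g(K, B) = -4/3 + (2 + (B - B))²/3 = -4/3 + (2 + 0)²/3 = -4/3 + (⅓)*2² = -4/3 + (⅓)*4 = -4/3 + 4/3 = 0)
(366715 - 264794)*(g(132, E) + X) = (366715 - 264794)*(0 - 495245) = 101921*(-495245) = -50475865645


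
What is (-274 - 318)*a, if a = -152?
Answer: 89984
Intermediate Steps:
(-274 - 318)*a = (-274 - 318)*(-152) = -592*(-152) = 89984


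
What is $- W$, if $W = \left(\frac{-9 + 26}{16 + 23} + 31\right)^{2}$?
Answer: $- \frac{1503076}{1521} \approx -988.22$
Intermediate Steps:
$W = \frac{1503076}{1521}$ ($W = \left(\frac{17}{39} + 31\right)^{2} = \left(\frac{1226}{39}\right)^{2} = \frac{1503076}{1521} \approx 988.22$)
$- W = \left(-1\right) \frac{1503076}{1521} = - \frac{1503076}{1521}$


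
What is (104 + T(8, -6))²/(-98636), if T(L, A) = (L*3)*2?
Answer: -5776/24659 ≈ -0.23424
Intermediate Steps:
T(L, A) = 6*L (T(L, A) = (3*L)*2 = 6*L)
(104 + T(8, -6))²/(-98636) = (104 + 6*8)²/(-98636) = (104 + 48)²*(-1/98636) = 152²*(-1/98636) = 23104*(-1/98636) = -5776/24659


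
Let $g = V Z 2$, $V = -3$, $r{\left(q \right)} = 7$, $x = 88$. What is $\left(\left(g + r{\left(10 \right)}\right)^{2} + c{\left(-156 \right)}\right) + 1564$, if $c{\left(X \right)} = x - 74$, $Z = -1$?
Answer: $1747$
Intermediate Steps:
$c{\left(X \right)} = 14$ ($c{\left(X \right)} = 88 - 74 = 14$)
$g = 6$ ($g = \left(-3\right) \left(-1\right) 2 = 3 \cdot 2 = 6$)
$\left(\left(g + r{\left(10 \right)}\right)^{2} + c{\left(-156 \right)}\right) + 1564 = \left(\left(6 + 7\right)^{2} + 14\right) + 1564 = \left(13^{2} + 14\right) + 1564 = \left(169 + 14\right) + 1564 = 183 + 1564 = 1747$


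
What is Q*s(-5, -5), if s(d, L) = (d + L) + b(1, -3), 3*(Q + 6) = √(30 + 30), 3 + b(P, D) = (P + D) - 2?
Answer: 102 - 34*√15/3 ≈ 58.106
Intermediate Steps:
b(P, D) = -5 + D + P (b(P, D) = -3 + ((P + D) - 2) = -3 + ((D + P) - 2) = -3 + (-2 + D + P) = -5 + D + P)
Q = -6 + 2*√15/3 (Q = -6 + √(30 + 30)/3 = -6 + √60/3 = -6 + (2*√15)/3 = -6 + 2*√15/3 ≈ -3.4180)
s(d, L) = -7 + L + d (s(d, L) = (d + L) + (-5 - 3 + 1) = (L + d) - 7 = -7 + L + d)
Q*s(-5, -5) = (-6 + 2*√15/3)*(-7 - 5 - 5) = (-6 + 2*√15/3)*(-17) = 102 - 34*√15/3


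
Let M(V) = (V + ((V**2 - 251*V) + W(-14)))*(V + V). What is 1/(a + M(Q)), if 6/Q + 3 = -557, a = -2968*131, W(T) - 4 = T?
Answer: -10976000/4267554886027 ≈ -2.5720e-6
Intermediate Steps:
W(T) = 4 + T
a = -388808
Q = -3/280 (Q = 6/(-3 - 557) = 6/(-560) = 6*(-1/560) = -3/280 ≈ -0.010714)
M(V) = 2*V*(-10 + V**2 - 250*V) (M(V) = (V + ((V**2 - 251*V) + (4 - 14)))*(V + V) = (V + ((V**2 - 251*V) - 10))*(2*V) = (V + (-10 + V**2 - 251*V))*(2*V) = (-10 + V**2 - 250*V)*(2*V) = 2*V*(-10 + V**2 - 250*V))
1/(a + M(Q)) = 1/(-388808 + 2*(-3/280)*(-10 + (-3/280)**2 - 250*(-3/280))) = 1/(-388808 + 2*(-3/280)*(-10 + 9/78400 + 75/28)) = 1/(-388808 + 2*(-3/280)*(-573991/78400)) = 1/(-388808 + 1721973/10976000) = 1/(-4267554886027/10976000) = -10976000/4267554886027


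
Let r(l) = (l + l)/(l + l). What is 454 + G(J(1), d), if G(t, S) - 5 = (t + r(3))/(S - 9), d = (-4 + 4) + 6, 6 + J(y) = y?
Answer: 1381/3 ≈ 460.33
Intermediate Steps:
J(y) = -6 + y
r(l) = 1 (r(l) = (2*l)/((2*l)) = (2*l)*(1/(2*l)) = 1)
d = 6 (d = 0 + 6 = 6)
G(t, S) = 5 + (1 + t)/(-9 + S) (G(t, S) = 5 + (t + 1)/(S - 9) = 5 + (1 + t)/(-9 + S))
454 + G(J(1), d) = 454 + (-44 + (-6 + 1) + 5*6)/(-9 + 6) = 454 + (-44 - 5 + 30)/(-3) = 454 - ⅓*(-19) = 454 + 19/3 = 1381/3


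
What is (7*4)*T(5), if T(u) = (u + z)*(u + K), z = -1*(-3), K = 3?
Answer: 1792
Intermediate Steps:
z = 3
T(u) = (3 + u)² (T(u) = (u + 3)*(u + 3) = (3 + u)*(3 + u) = (3 + u)²)
(7*4)*T(5) = (7*4)*(9 + 5² + 6*5) = 28*(9 + 25 + 30) = 28*64 = 1792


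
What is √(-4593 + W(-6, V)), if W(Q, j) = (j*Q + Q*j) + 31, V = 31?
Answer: I*√4934 ≈ 70.242*I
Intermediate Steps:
W(Q, j) = 31 + 2*Q*j (W(Q, j) = (Q*j + Q*j) + 31 = 2*Q*j + 31 = 31 + 2*Q*j)
√(-4593 + W(-6, V)) = √(-4593 + (31 + 2*(-6)*31)) = √(-4593 + (31 - 372)) = √(-4593 - 341) = √(-4934) = I*√4934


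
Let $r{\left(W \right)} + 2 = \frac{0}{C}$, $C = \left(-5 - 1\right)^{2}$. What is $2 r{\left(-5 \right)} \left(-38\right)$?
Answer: $152$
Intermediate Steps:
$C = 36$ ($C = \left(-6\right)^{2} = 36$)
$r{\left(W \right)} = -2$ ($r{\left(W \right)} = -2 + \frac{0}{36} = -2 + 0 \cdot \frac{1}{36} = -2 + 0 = -2$)
$2 r{\left(-5 \right)} \left(-38\right) = 2 \left(-2\right) \left(-38\right) = \left(-4\right) \left(-38\right) = 152$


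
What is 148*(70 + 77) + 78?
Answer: 21834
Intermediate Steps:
148*(70 + 77) + 78 = 148*147 + 78 = 21756 + 78 = 21834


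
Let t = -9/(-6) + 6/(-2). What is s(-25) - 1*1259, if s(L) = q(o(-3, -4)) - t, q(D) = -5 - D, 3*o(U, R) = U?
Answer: -2523/2 ≈ -1261.5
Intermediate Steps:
o(U, R) = U/3
t = -3/2 (t = -9*(-⅙) + 6*(-½) = 3/2 - 3 = -3/2 ≈ -1.5000)
s(L) = -5/2 (s(L) = (-5 - (-3)/3) - 1*(-3/2) = (-5 - 1*(-1)) + 3/2 = (-5 + 1) + 3/2 = -4 + 3/2 = -5/2)
s(-25) - 1*1259 = -5/2 - 1*1259 = -5/2 - 1259 = -2523/2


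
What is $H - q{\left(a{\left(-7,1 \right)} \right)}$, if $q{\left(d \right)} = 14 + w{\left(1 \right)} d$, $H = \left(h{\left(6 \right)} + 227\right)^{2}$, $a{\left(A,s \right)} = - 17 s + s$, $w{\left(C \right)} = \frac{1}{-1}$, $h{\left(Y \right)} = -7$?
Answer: $48370$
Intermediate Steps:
$w{\left(C \right)} = -1$
$a{\left(A,s \right)} = - 16 s$
$H = 48400$ ($H = \left(-7 + 227\right)^{2} = 220^{2} = 48400$)
$q{\left(d \right)} = 14 - d$
$H - q{\left(a{\left(-7,1 \right)} \right)} = 48400 - \left(14 - \left(-16\right) 1\right) = 48400 - \left(14 - -16\right) = 48400 - \left(14 + 16\right) = 48400 - 30 = 48370$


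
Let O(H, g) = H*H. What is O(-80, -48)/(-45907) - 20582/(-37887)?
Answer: 702381074/1739278509 ≈ 0.40383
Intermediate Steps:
O(H, g) = H²
O(-80, -48)/(-45907) - 20582/(-37887) = (-80)²/(-45907) - 20582/(-37887) = 6400*(-1/45907) - 20582*(-1/37887) = -6400/45907 + 20582/37887 = 702381074/1739278509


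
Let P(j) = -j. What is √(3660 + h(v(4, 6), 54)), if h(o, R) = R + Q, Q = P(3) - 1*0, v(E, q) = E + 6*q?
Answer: √3711 ≈ 60.918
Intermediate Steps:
Q = -3 (Q = -1*3 - 1*0 = -3 + 0 = -3)
h(o, R) = -3 + R (h(o, R) = R - 3 = -3 + R)
√(3660 + h(v(4, 6), 54)) = √(3660 + (-3 + 54)) = √(3660 + 51) = √3711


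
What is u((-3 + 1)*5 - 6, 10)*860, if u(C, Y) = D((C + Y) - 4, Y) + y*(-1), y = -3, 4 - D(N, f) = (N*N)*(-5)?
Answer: 436020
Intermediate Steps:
D(N, f) = 4 + 5*N² (D(N, f) = 4 - N*N*(-5) = 4 - N²*(-5) = 4 - (-5)*N² = 4 + 5*N²)
u(C, Y) = 7 + 5*(-4 + C + Y)² (u(C, Y) = (4 + 5*((C + Y) - 4)²) - 3*(-1) = (4 + 5*(-4 + C + Y)²) + 3 = 7 + 5*(-4 + C + Y)²)
u((-3 + 1)*5 - 6, 10)*860 = (7 + 5*(-4 + ((-3 + 1)*5 - 6) + 10)²)*860 = (7 + 5*(-4 + (-2*5 - 6) + 10)²)*860 = (7 + 5*(-4 + (-10 - 6) + 10)²)*860 = (7 + 5*(-4 - 16 + 10)²)*860 = (7 + 5*(-10)²)*860 = (7 + 5*100)*860 = (7 + 500)*860 = 507*860 = 436020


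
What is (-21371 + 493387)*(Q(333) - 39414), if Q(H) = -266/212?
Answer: -986045436136/53 ≈ -1.8605e+10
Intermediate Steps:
Q(H) = -133/106 (Q(H) = -266*1/212 = -133/106)
(-21371 + 493387)*(Q(333) - 39414) = (-21371 + 493387)*(-133/106 - 39414) = 472016*(-4178017/106) = -986045436136/53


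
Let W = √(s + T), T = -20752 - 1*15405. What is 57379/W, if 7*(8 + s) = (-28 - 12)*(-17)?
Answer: -57379*I*√70693/50495 ≈ -302.13*I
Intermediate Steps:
s = 624/7 (s = -8 + ((-28 - 12)*(-17))/7 = -8 + (-40*(-17))/7 = -8 + (⅐)*680 = -8 + 680/7 = 624/7 ≈ 89.143)
T = -36157 (T = -20752 - 15405 = -36157)
W = 5*I*√70693/7 (W = √(624/7 - 36157) = √(-252475/7) = 5*I*√70693/7 ≈ 189.92*I)
57379/W = 57379/((5*I*√70693/7)) = 57379*(-I*√70693/50495) = -57379*I*√70693/50495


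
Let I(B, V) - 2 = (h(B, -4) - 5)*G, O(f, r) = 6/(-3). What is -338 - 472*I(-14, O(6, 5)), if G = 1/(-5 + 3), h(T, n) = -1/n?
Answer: -2403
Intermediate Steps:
O(f, r) = -2 (O(f, r) = 6*(-1/3) = -2)
G = -1/2 (G = 1/(-2) = -1/2 ≈ -0.50000)
I(B, V) = 35/8 (I(B, V) = 2 + (-1/(-4) - 5)*(-1/2) = 2 + (-1*(-1/4) - 5)*(-1/2) = 2 + (1/4 - 5)*(-1/2) = 2 - 19/4*(-1/2) = 2 + 19/8 = 35/8)
-338 - 472*I(-14, O(6, 5)) = -338 - 472*35/8 = -338 - 2065 = -2403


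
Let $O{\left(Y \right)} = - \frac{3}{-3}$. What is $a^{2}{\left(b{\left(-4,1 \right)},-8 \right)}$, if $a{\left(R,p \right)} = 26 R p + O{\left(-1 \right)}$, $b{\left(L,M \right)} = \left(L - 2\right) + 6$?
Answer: $1$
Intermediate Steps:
$b{\left(L,M \right)} = 4 + L$ ($b{\left(L,M \right)} = \left(-2 + L\right) + 6 = 4 + L$)
$O{\left(Y \right)} = 1$ ($O{\left(Y \right)} = \left(-3\right) \left(- \frac{1}{3}\right) = 1$)
$a{\left(R,p \right)} = 1 + 26 R p$ ($a{\left(R,p \right)} = 26 R p + 1 = 1 + 26 R p$)
$a^{2}{\left(b{\left(-4,1 \right)},-8 \right)} = \left(1 + 26 \left(4 - 4\right) \left(-8\right)\right)^{2} = \left(1 + 26 \cdot 0 \left(-8\right)\right)^{2} = \left(1 + 0\right)^{2} = 1^{2} = 1$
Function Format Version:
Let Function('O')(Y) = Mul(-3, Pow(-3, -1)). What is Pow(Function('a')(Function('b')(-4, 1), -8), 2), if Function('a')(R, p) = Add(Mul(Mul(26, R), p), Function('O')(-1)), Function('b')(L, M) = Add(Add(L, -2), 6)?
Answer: 1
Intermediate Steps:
Function('b')(L, M) = Add(4, L) (Function('b')(L, M) = Add(Add(-2, L), 6) = Add(4, L))
Function('O')(Y) = 1 (Function('O')(Y) = Mul(-3, Rational(-1, 3)) = 1)
Function('a')(R, p) = Add(1, Mul(26, R, p)) (Function('a')(R, p) = Add(Mul(Mul(26, R), p), 1) = Add(Mul(26, R, p), 1) = Add(1, Mul(26, R, p)))
Pow(Function('a')(Function('b')(-4, 1), -8), 2) = Pow(Add(1, Mul(26, Add(4, -4), -8)), 2) = Pow(Add(1, Mul(26, 0, -8)), 2) = Pow(Add(1, 0), 2) = Pow(1, 2) = 1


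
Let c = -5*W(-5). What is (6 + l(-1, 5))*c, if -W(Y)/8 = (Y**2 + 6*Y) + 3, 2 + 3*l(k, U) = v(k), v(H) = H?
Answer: -400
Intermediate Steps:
l(k, U) = -2/3 + k/3
W(Y) = -24 - 48*Y - 8*Y**2 (W(Y) = -8*((Y**2 + 6*Y) + 3) = -8*(3 + Y**2 + 6*Y) = -24 - 48*Y - 8*Y**2)
c = -80 (c = -5*(-24 - 48*(-5) - 8*(-5)**2) = -5*(-24 + 240 - 8*25) = -5*(-24 + 240 - 200) = -5*16 = -80)
(6 + l(-1, 5))*c = (6 + (-2/3 + (1/3)*(-1)))*(-80) = (6 + (-2/3 - 1/3))*(-80) = (6 - 1)*(-80) = 5*(-80) = -400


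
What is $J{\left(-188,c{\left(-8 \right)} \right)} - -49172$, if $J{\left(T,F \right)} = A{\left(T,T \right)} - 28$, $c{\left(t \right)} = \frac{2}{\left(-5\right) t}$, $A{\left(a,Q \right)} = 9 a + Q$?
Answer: $47264$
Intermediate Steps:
$A{\left(a,Q \right)} = Q + 9 a$
$c{\left(t \right)} = - \frac{2}{5 t}$ ($c{\left(t \right)} = 2 \left(- \frac{1}{5 t}\right) = - \frac{2}{5 t}$)
$J{\left(T,F \right)} = -28 + 10 T$ ($J{\left(T,F \right)} = \left(T + 9 T\right) - 28 = 10 T - 28 = -28 + 10 T$)
$J{\left(-188,c{\left(-8 \right)} \right)} - -49172 = \left(-28 + 10 \left(-188\right)\right) - -49172 = \left(-28 - 1880\right) + 49172 = -1908 + 49172 = 47264$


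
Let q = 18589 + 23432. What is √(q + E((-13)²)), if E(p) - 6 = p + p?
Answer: √42365 ≈ 205.83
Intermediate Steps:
q = 42021
E(p) = 6 + 2*p (E(p) = 6 + (p + p) = 6 + 2*p)
√(q + E((-13)²)) = √(42021 + (6 + 2*(-13)²)) = √(42021 + (6 + 2*169)) = √(42021 + (6 + 338)) = √(42021 + 344) = √42365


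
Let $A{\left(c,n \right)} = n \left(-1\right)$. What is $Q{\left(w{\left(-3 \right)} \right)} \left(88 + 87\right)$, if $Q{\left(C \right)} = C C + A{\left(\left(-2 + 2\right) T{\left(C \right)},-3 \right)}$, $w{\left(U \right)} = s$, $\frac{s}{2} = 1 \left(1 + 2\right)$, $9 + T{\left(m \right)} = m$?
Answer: $6825$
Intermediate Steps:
$T{\left(m \right)} = -9 + m$
$A{\left(c,n \right)} = - n$
$s = 6$ ($s = 2 \cdot 1 \left(1 + 2\right) = 2 \cdot 1 \cdot 3 = 2 \cdot 3 = 6$)
$w{\left(U \right)} = 6$
$Q{\left(C \right)} = 3 + C^{2}$ ($Q{\left(C \right)} = C C - -3 = C^{2} + 3 = 3 + C^{2}$)
$Q{\left(w{\left(-3 \right)} \right)} \left(88 + 87\right) = \left(3 + 6^{2}\right) \left(88 + 87\right) = \left(3 + 36\right) 175 = 39 \cdot 175 = 6825$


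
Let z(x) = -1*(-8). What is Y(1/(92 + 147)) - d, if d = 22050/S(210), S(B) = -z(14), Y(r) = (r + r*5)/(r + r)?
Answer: 11037/4 ≈ 2759.3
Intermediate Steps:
z(x) = 8
Y(r) = 3 (Y(r) = (r + 5*r)/((2*r)) = (6*r)*(1/(2*r)) = 3)
S(B) = -8 (S(B) = -1*8 = -8)
d = -11025/4 (d = 22050/(-8) = 22050*(-⅛) = -11025/4 ≈ -2756.3)
Y(1/(92 + 147)) - d = 3 - 1*(-11025/4) = 3 + 11025/4 = 11037/4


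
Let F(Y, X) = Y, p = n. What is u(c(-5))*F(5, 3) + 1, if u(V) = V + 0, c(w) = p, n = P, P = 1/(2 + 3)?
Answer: 2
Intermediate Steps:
P = 1/5 ≈ 0.20000
n = 1/5 ≈ 0.20000
p = 1/5 ≈ 0.20000
c(w) = 1/5
u(V) = V
u(c(-5))*F(5, 3) + 1 = (1/5)*5 + 1 = 1 + 1 = 2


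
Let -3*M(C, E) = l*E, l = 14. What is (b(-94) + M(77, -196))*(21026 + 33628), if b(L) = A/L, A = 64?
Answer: 2347790096/47 ≈ 4.9953e+7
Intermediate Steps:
b(L) = 64/L
M(C, E) = -14*E/3
(b(-94) + M(77, -196))*(21026 + 33628) = (64/(-94) - 14/3*(-196))*(21026 + 33628) = (64*(-1/94) + 2744/3)*54654 = (-32/47 + 2744/3)*54654 = (128872/141)*54654 = 2347790096/47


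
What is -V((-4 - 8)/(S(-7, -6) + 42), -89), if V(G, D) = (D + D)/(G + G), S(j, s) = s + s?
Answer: -445/2 ≈ -222.50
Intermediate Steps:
S(j, s) = 2*s
V(G, D) = D/G (V(G, D) = (2*D)/((2*G)) = (2*D)*(1/(2*G)) = D/G)
-V((-4 - 8)/(S(-7, -6) + 42), -89) = -(-89)/((-4 - 8)/(2*(-6) + 42)) = -(-89)/((-12/(-12 + 42))) = -(-89)/((-12/30)) = -(-89)/((-12*1/30)) = -(-89)/(-⅖) = -(-89)*(-5)/2 = -1*445/2 = -445/2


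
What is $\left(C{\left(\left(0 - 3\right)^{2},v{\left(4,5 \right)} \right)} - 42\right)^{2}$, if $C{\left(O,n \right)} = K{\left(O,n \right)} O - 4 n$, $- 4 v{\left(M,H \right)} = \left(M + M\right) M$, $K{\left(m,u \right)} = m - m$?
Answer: $100$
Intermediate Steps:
$K{\left(m,u \right)} = 0$
$v{\left(M,H \right)} = - \frac{M^{2}}{2}$ ($v{\left(M,H \right)} = - \frac{\left(M + M\right) M}{4} = - \frac{2 M M}{4} = - \frac{2 M^{2}}{4} = - \frac{M^{2}}{2}$)
$C{\left(O,n \right)} = - 4 n$ ($C{\left(O,n \right)} = 0 O - 4 n = 0 - 4 n = - 4 n$)
$\left(C{\left(\left(0 - 3\right)^{2},v{\left(4,5 \right)} \right)} - 42\right)^{2} = \left(- 4 \left(- \frac{4^{2}}{2}\right) - 42\right)^{2} = \left(- 4 \left(\left(- \frac{1}{2}\right) 16\right) - 42\right)^{2} = \left(\left(-4\right) \left(-8\right) - 42\right)^{2} = \left(32 - 42\right)^{2} = \left(-10\right)^{2} = 100$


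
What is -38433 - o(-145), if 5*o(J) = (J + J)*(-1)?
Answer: -38491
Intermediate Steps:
o(J) = -2*J/5 (o(J) = ((J + J)*(-1))/5 = ((2*J)*(-1))/5 = (-2*J)/5 = -2*J/5)
-38433 - o(-145) = -38433 - (-2)*(-145)/5 = -38433 - 1*58 = -38433 - 58 = -38491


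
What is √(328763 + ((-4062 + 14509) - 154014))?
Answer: 2*√46299 ≈ 430.34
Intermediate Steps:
√(328763 + ((-4062 + 14509) - 154014)) = √(328763 + (10447 - 154014)) = √(328763 - 143567) = √185196 = 2*√46299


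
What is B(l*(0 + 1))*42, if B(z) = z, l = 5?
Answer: 210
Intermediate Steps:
B(l*(0 + 1))*42 = (5*(0 + 1))*42 = (5*1)*42 = 5*42 = 210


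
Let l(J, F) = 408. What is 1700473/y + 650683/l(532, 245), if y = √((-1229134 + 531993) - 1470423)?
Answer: 650683/408 - 1700473*I*√11059/154826 ≈ 1594.8 - 1155.0*I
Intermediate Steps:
y = 14*I*√11059 (y = √(-697141 - 1470423) = √(-2167564) = 14*I*√11059 ≈ 1472.3*I)
1700473/y + 650683/l(532, 245) = 1700473/((14*I*√11059)) + 650683/408 = 1700473*(-I*√11059/154826) + 650683*(1/408) = -1700473*I*√11059/154826 + 650683/408 = 650683/408 - 1700473*I*√11059/154826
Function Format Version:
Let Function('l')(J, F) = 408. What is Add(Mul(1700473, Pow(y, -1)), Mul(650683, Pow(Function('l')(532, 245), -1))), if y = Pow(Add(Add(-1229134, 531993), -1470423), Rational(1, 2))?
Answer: Add(Rational(650683, 408), Mul(Rational(-1700473, 154826), I, Pow(11059, Rational(1, 2)))) ≈ Add(1594.8, Mul(-1155.0, I))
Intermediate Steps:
y = Mul(14, I, Pow(11059, Rational(1, 2))) (y = Pow(Add(-697141, -1470423), Rational(1, 2)) = Pow(-2167564, Rational(1, 2)) = Mul(14, I, Pow(11059, Rational(1, 2))) ≈ Mul(1472.3, I))
Add(Mul(1700473, Pow(y, -1)), Mul(650683, Pow(Function('l')(532, 245), -1))) = Add(Mul(1700473, Pow(Mul(14, I, Pow(11059, Rational(1, 2))), -1)), Mul(650683, Pow(408, -1))) = Add(Mul(1700473, Mul(Rational(-1, 154826), I, Pow(11059, Rational(1, 2)))), Mul(650683, Rational(1, 408))) = Add(Mul(Rational(-1700473, 154826), I, Pow(11059, Rational(1, 2))), Rational(650683, 408)) = Add(Rational(650683, 408), Mul(Rational(-1700473, 154826), I, Pow(11059, Rational(1, 2))))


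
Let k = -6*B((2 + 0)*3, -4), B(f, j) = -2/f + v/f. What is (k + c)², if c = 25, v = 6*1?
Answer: 441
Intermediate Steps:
v = 6
B(f, j) = 4/f (B(f, j) = -2/f + 6/f = 4/f)
k = -4 (k = -24/((2 + 0)*3) = -24/(2*3) = -24/6 = -6*⅔ = -4)
(k + c)² = (-4 + 25)² = 21² = 441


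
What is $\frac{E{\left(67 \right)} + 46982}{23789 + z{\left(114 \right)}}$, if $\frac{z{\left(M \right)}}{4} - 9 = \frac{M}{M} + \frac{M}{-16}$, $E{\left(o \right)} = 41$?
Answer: $\frac{94046}{47601} \approx 1.9757$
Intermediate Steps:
$z{\left(M \right)} = 40 - \frac{M}{4}$ ($z{\left(M \right)} = 36 + 4 \left(\frac{M}{M} + \frac{M}{-16}\right) = 36 + 4 \left(1 + M \left(- \frac{1}{16}\right)\right) = 36 + 4 \left(1 - \frac{M}{16}\right) = 36 - \left(-4 + \frac{M}{4}\right) = 40 - \frac{M}{4}$)
$\frac{E{\left(67 \right)} + 46982}{23789 + z{\left(114 \right)}} = \frac{41 + 46982}{23789 + \left(40 - \frac{57}{2}\right)} = \frac{47023}{23789 + \left(40 - \frac{57}{2}\right)} = \frac{47023}{23789 + \frac{23}{2}} = \frac{47023}{\frac{47601}{2}} = 47023 \cdot \frac{2}{47601} = \frac{94046}{47601}$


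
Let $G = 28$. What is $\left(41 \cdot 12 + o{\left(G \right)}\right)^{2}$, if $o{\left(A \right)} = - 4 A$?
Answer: $144400$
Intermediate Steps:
$\left(41 \cdot 12 + o{\left(G \right)}\right)^{2} = \left(41 \cdot 12 - 112\right)^{2} = \left(492 - 112\right)^{2} = 380^{2} = 144400$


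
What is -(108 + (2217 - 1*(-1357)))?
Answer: -3682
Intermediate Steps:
-(108 + (2217 - 1*(-1357))) = -(108 + (2217 + 1357)) = -(108 + 3574) = -1*3682 = -3682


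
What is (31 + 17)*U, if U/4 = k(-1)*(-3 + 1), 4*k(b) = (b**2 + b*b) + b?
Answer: -96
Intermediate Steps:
k(b) = b**2/2 + b/4 (k(b) = ((b**2 + b*b) + b)/4 = ((b**2 + b**2) + b)/4 = (2*b**2 + b)/4 = (b + 2*b**2)/4 = b**2/2 + b/4)
U = -2 (U = 4*(((1/4)*(-1)*(1 + 2*(-1)))*(-3 + 1)) = 4*(((1/4)*(-1)*(1 - 2))*(-2)) = 4*(((1/4)*(-1)*(-1))*(-2)) = 4*((1/4)*(-2)) = 4*(-1/2) = -2)
(31 + 17)*U = (31 + 17)*(-2) = 48*(-2) = -96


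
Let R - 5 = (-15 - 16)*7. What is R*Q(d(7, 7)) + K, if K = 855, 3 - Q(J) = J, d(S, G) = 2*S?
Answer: 3187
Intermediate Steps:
Q(J) = 3 - J
R = -212 (R = 5 + (-15 - 16)*7 = 5 - 31*7 = 5 - 217 = -212)
R*Q(d(7, 7)) + K = -212*(3 - 2*7) + 855 = -212*(3 - 1*14) + 855 = -212*(3 - 14) + 855 = -212*(-11) + 855 = 2332 + 855 = 3187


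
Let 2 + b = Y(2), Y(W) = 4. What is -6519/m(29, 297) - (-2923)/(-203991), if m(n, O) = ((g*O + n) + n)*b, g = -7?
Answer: 1318002563/824531622 ≈ 1.5985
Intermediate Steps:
b = 2 (b = -2 + 4 = 2)
m(n, O) = -14*O + 4*n (m(n, O) = ((-7*O + n) + n)*2 = ((n - 7*O) + n)*2 = (-7*O + 2*n)*2 = -14*O + 4*n)
-6519/m(29, 297) - (-2923)/(-203991) = -6519/(-14*297 + 4*29) - (-2923)/(-203991) = -6519/(-4158 + 116) - (-2923)*(-1)/203991 = -6519/(-4042) - 1*2923/203991 = -6519*(-1/4042) - 2923/203991 = 6519/4042 - 2923/203991 = 1318002563/824531622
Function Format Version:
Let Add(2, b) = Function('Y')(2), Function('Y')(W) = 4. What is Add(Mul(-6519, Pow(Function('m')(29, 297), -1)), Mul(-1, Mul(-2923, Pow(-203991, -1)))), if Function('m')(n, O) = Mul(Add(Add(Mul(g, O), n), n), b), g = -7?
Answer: Rational(1318002563, 824531622) ≈ 1.5985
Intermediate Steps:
b = 2 (b = Add(-2, 4) = 2)
Function('m')(n, O) = Add(Mul(-14, O), Mul(4, n)) (Function('m')(n, O) = Mul(Add(Add(Mul(-7, O), n), n), 2) = Mul(Add(Add(n, Mul(-7, O)), n), 2) = Mul(Add(Mul(-7, O), Mul(2, n)), 2) = Add(Mul(-14, O), Mul(4, n)))
Add(Mul(-6519, Pow(Function('m')(29, 297), -1)), Mul(-1, Mul(-2923, Pow(-203991, -1)))) = Add(Mul(-6519, Pow(Add(Mul(-14, 297), Mul(4, 29)), -1)), Mul(-1, Mul(-2923, Pow(-203991, -1)))) = Add(Mul(-6519, Pow(Add(-4158, 116), -1)), Mul(-1, Mul(-2923, Rational(-1, 203991)))) = Add(Mul(-6519, Pow(-4042, -1)), Mul(-1, Rational(2923, 203991))) = Add(Mul(-6519, Rational(-1, 4042)), Rational(-2923, 203991)) = Add(Rational(6519, 4042), Rational(-2923, 203991)) = Rational(1318002563, 824531622)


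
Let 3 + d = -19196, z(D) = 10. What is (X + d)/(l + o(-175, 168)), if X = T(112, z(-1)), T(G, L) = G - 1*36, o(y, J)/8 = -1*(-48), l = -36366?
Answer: 19123/35982 ≈ 0.53146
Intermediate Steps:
d = -19199 (d = -3 - 19196 = -19199)
o(y, J) = 384 (o(y, J) = 8*(-1*(-48)) = 8*48 = 384)
T(G, L) = -36 + G (T(G, L) = G - 36 = -36 + G)
X = 76 (X = -36 + 112 = 76)
(X + d)/(l + o(-175, 168)) = (76 - 19199)/(-36366 + 384) = -19123/(-35982) = -19123*(-1/35982) = 19123/35982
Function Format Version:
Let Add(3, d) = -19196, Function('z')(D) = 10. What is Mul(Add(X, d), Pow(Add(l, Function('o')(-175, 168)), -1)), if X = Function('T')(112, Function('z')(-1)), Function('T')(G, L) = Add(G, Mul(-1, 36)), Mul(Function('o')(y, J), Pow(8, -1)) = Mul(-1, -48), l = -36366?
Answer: Rational(19123, 35982) ≈ 0.53146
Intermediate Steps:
d = -19199 (d = Add(-3, -19196) = -19199)
Function('o')(y, J) = 384 (Function('o')(y, J) = Mul(8, Mul(-1, -48)) = Mul(8, 48) = 384)
Function('T')(G, L) = Add(-36, G) (Function('T')(G, L) = Add(G, -36) = Add(-36, G))
X = 76 (X = Add(-36, 112) = 76)
Mul(Add(X, d), Pow(Add(l, Function('o')(-175, 168)), -1)) = Mul(Add(76, -19199), Pow(Add(-36366, 384), -1)) = Mul(-19123, Pow(-35982, -1)) = Mul(-19123, Rational(-1, 35982)) = Rational(19123, 35982)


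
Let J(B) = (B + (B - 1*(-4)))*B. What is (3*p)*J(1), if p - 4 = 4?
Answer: 144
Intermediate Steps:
p = 8 (p = 4 + 4 = 8)
J(B) = B*(4 + 2*B) (J(B) = (B + (B + 4))*B = (B + (4 + B))*B = (4 + 2*B)*B = B*(4 + 2*B))
(3*p)*J(1) = (3*8)*(2*1*(2 + 1)) = 24*(2*1*3) = 24*6 = 144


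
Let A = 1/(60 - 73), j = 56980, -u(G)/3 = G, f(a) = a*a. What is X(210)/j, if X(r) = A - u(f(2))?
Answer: 31/148148 ≈ 0.00020925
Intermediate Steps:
f(a) = a**2
u(G) = -3*G
A = -1/13 (A = 1/(-13) = -1/13 ≈ -0.076923)
X(r) = 155/13 (X(r) = -1/13 - (-3)*2**2 = -1/13 - (-3)*4 = -1/13 - 1*(-12) = -1/13 + 12 = 155/13)
X(210)/j = (155/13)/56980 = (155/13)*(1/56980) = 31/148148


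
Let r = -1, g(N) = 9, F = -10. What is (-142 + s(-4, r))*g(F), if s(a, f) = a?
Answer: -1314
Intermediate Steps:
(-142 + s(-4, r))*g(F) = (-142 - 4)*9 = -146*9 = -1314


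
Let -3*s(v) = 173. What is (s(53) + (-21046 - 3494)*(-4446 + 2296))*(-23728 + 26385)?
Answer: 420557471339/3 ≈ 1.4019e+11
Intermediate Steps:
s(v) = -173/3 (s(v) = -⅓*173 = -173/3)
(s(53) + (-21046 - 3494)*(-4446 + 2296))*(-23728 + 26385) = (-173/3 + (-21046 - 3494)*(-4446 + 2296))*(-23728 + 26385) = (-173/3 - 24540*(-2150))*2657 = (-173/3 + 52761000)*2657 = (158282827/3)*2657 = 420557471339/3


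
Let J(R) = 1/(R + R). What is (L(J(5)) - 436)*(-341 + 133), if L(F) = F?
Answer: 453336/5 ≈ 90667.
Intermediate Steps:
J(R) = 1/(2*R)
(L(J(5)) - 436)*(-341 + 133) = ((½)/5 - 436)*(-341 + 133) = ((½)*(⅕) - 436)*(-208) = (⅒ - 436)*(-208) = -4359/10*(-208) = 453336/5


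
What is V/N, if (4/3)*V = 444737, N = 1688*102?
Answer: 26161/13504 ≈ 1.9373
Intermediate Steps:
N = 172176
V = 1334211/4 (V = (¾)*444737 = 1334211/4 ≈ 3.3355e+5)
V/N = (1334211/4)/172176 = (1334211/4)*(1/172176) = 26161/13504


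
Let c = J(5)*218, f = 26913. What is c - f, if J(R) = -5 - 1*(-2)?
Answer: -27567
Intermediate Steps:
J(R) = -3 (J(R) = -5 + 2 = -3)
c = -654 (c = -3*218 = -654)
c - f = -654 - 1*26913 = -654 - 26913 = -27567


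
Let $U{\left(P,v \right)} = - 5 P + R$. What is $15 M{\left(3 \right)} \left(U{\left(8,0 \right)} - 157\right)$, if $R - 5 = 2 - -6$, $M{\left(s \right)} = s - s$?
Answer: $0$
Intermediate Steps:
$M{\left(s \right)} = 0$
$R = 13$ ($R = 5 + \left(2 - -6\right) = 5 + \left(2 + 6\right) = 5 + 8 = 13$)
$U{\left(P,v \right)} = 13 - 5 P$ ($U{\left(P,v \right)} = - 5 P + 13 = 13 - 5 P$)
$15 M{\left(3 \right)} \left(U{\left(8,0 \right)} - 157\right) = 15 \cdot 0 \left(\left(13 - 40\right) - 157\right) = 0 \left(\left(13 - 40\right) - 157\right) = 0 \left(-27 - 157\right) = 0 \left(-184\right) = 0$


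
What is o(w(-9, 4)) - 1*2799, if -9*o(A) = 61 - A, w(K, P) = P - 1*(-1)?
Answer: -25247/9 ≈ -2805.2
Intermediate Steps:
w(K, P) = 1 + P (w(K, P) = P + 1 = 1 + P)
o(A) = -61/9 + A/9 (o(A) = -(61 - A)/9 = -61/9 + A/9)
o(w(-9, 4)) - 1*2799 = (-61/9 + (1 + 4)/9) - 1*2799 = (-61/9 + (⅑)*5) - 2799 = (-61/9 + 5/9) - 2799 = -56/9 - 2799 = -25247/9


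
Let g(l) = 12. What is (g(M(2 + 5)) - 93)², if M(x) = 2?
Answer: 6561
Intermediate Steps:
(g(M(2 + 5)) - 93)² = (12 - 93)² = (-81)² = 6561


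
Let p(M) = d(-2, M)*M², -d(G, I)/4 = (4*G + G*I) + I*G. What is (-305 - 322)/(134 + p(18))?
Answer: -627/103814 ≈ -0.0060396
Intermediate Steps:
d(G, I) = -16*G - 8*G*I (d(G, I) = -4*((4*G + G*I) + I*G) = -4*((4*G + G*I) + G*I) = -4*(4*G + 2*G*I) = -16*G - 8*G*I)
p(M) = M²*(32 + 16*M) (p(M) = (-8*(-2)*(2 + M))*M² = (32 + 16*M)*M² = M²*(32 + 16*M))
(-305 - 322)/(134 + p(18)) = (-305 - 322)/(134 + 16*18²*(2 + 18)) = -627/(134 + 16*324*20) = -627/(134 + 103680) = -627/103814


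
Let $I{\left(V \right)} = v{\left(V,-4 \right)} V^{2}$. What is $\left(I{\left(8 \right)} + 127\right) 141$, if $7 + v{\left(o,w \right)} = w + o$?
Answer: $-9165$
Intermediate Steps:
$v{\left(o,w \right)} = -7 + o + w$ ($v{\left(o,w \right)} = -7 + \left(w + o\right) = -7 + \left(o + w\right) = -7 + o + w$)
$I{\left(V \right)} = V^{2} \left(-11 + V\right)$ ($I{\left(V \right)} = \left(-7 + V - 4\right) V^{2} = \left(-11 + V\right) V^{2} = V^{2} \left(-11 + V\right)$)
$\left(I{\left(8 \right)} + 127\right) 141 = \left(8^{2} \left(-11 + 8\right) + 127\right) 141 = \left(64 \left(-3\right) + 127\right) 141 = \left(-192 + 127\right) 141 = \left(-65\right) 141 = -9165$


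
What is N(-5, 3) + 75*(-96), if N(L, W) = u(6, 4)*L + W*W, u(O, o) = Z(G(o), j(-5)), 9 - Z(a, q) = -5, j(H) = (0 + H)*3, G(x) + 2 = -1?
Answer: -7261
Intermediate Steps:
G(x) = -3 (G(x) = -2 - 1 = -3)
j(H) = 3*H (j(H) = H*3 = 3*H)
Z(a, q) = 14 (Z(a, q) = 9 - 1*(-5) = 9 + 5 = 14)
u(O, o) = 14
N(L, W) = W**2 + 14*L (N(L, W) = 14*L + W*W = 14*L + W**2 = W**2 + 14*L)
N(-5, 3) + 75*(-96) = (3**2 + 14*(-5)) + 75*(-96) = (9 - 70) - 7200 = -61 - 7200 = -7261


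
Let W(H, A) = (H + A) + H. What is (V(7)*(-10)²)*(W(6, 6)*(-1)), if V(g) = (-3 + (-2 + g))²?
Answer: -7200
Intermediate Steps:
W(H, A) = A + 2*H (W(H, A) = (A + H) + H = A + 2*H)
V(g) = (-5 + g)²
(V(7)*(-10)²)*(W(6, 6)*(-1)) = ((-5 + 7)²*(-10)²)*((6 + 2*6)*(-1)) = (2²*100)*((6 + 12)*(-1)) = (4*100)*(18*(-1)) = 400*(-18) = -7200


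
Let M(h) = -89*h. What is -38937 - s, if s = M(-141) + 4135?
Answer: -55621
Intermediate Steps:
s = 16684 (s = -89*(-141) + 4135 = 12549 + 4135 = 16684)
-38937 - s = -38937 - 1*16684 = -38937 - 16684 = -55621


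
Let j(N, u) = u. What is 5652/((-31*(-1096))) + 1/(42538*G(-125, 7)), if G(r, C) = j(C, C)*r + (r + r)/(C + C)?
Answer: 187831826521/1129118037500 ≈ 0.16635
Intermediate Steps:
G(r, C) = C*r + r/C (G(r, C) = C*r + (r + r)/(C + C) = C*r + (2*r)/((2*C)) = C*r + (2*r)*(1/(2*C)) = C*r + r/C)
5652/((-31*(-1096))) + 1/(42538*G(-125, 7)) = 5652/((-31*(-1096))) + 1/(42538*(7*(-125) - 125/7)) = 5652/33976 + 1/(42538*(-875 - 125*⅐)) = 5652*(1/33976) + 1/(42538*(-875 - 125/7)) = 1413/8494 + 1/(42538*(-6250/7)) = 1413/8494 + (1/42538)*(-7/6250) = 1413/8494 - 7/265862500 = 187831826521/1129118037500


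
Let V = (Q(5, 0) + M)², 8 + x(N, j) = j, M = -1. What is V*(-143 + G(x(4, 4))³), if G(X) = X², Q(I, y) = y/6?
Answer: 3953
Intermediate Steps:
Q(I, y) = y/6 (Q(I, y) = y*(⅙) = y/6)
x(N, j) = -8 + j
V = 1 (V = ((⅙)*0 - 1)² = (0 - 1)² = (-1)² = 1)
V*(-143 + G(x(4, 4))³) = 1*(-143 + ((-8 + 4)²)³) = 1*(-143 + ((-4)²)³) = 1*(-143 + 16³) = 1*(-143 + 4096) = 1*3953 = 3953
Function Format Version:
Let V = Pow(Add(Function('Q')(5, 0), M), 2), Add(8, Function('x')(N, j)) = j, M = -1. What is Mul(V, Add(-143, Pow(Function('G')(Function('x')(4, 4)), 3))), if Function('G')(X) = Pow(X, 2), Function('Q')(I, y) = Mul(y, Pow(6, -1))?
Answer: 3953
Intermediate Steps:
Function('Q')(I, y) = Mul(Rational(1, 6), y) (Function('Q')(I, y) = Mul(y, Rational(1, 6)) = Mul(Rational(1, 6), y))
Function('x')(N, j) = Add(-8, j)
V = 1 (V = Pow(Add(Mul(Rational(1, 6), 0), -1), 2) = Pow(Add(0, -1), 2) = Pow(-1, 2) = 1)
Mul(V, Add(-143, Pow(Function('G')(Function('x')(4, 4)), 3))) = Mul(1, Add(-143, Pow(Pow(Add(-8, 4), 2), 3))) = Mul(1, Add(-143, Pow(Pow(-4, 2), 3))) = Mul(1, Add(-143, Pow(16, 3))) = Mul(1, Add(-143, 4096)) = Mul(1, 3953) = 3953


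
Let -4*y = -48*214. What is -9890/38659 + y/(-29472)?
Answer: -16281433/47473252 ≈ -0.34296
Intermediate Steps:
y = 2568 (y = -(-12)*214 = -1/4*(-10272) = 2568)
-9890/38659 + y/(-29472) = -9890/38659 + 2568/(-29472) = -9890*1/38659 + 2568*(-1/29472) = -9890/38659 - 107/1228 = -16281433/47473252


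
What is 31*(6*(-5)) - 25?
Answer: -955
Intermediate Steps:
31*(6*(-5)) - 25 = 31*(-30) - 25 = -930 - 25 = -955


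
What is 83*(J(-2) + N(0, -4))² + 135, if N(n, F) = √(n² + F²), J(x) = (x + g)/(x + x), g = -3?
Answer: 38763/16 ≈ 2422.7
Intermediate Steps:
J(x) = (-3 + x)/(2*x) (J(x) = (x - 3)/(x + x) = (-3 + x)/((2*x)) = (-3 + x)*(1/(2*x)) = (-3 + x)/(2*x))
N(n, F) = √(F² + n²)
83*(J(-2) + N(0, -4))² + 135 = 83*((½)*(-3 - 2)/(-2) + √((-4)² + 0²))² + 135 = 83*((½)*(-½)*(-5) + √(16 + 0))² + 135 = 83*(5/4 + √16)² + 135 = 83*(5/4 + 4)² + 135 = 83*(21/4)² + 135 = 83*(441/16) + 135 = 36603/16 + 135 = 38763/16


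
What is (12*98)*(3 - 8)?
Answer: -5880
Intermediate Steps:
(12*98)*(3 - 8) = 1176*(-5) = -5880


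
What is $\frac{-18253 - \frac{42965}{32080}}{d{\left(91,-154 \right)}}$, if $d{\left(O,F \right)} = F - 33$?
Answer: $\frac{117119841}{1199792} \approx 97.617$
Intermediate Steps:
$d{\left(O,F \right)} = -33 + F$
$\frac{-18253 - \frac{42965}{32080}}{d{\left(91,-154 \right)}} = \frac{-18253 - \frac{42965}{32080}}{-33 - 154} = \frac{-18253 - \frac{8593}{6416}}{-187} = \left(-18253 - \frac{8593}{6416}\right) \left(- \frac{1}{187}\right) = \left(- \frac{117119841}{6416}\right) \left(- \frac{1}{187}\right) = \frac{117119841}{1199792}$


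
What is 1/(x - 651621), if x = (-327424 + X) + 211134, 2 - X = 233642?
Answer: -1/1001551 ≈ -9.9845e-7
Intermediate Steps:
X = -233640 (X = 2 - 1*233642 = 2 - 233642 = -233640)
x = -349930 (x = (-327424 - 233640) + 211134 = -561064 + 211134 = -349930)
1/(x - 651621) = 1/(-349930 - 651621) = 1/(-1001551) = -1/1001551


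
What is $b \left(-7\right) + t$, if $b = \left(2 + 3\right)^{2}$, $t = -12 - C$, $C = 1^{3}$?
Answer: $-188$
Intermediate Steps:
$C = 1$
$t = -13$ ($t = -12 - 1 = -13$)
$b = 25$ ($b = 5^{2} = 25$)
$b \left(-7\right) + t = 25 \left(-7\right) - 13 = -175 - 13 = -188$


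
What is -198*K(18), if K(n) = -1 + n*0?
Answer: 198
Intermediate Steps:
K(n) = -1 (K(n) = -1 + 0 = -1)
-198*K(18) = -198*(-1) = 198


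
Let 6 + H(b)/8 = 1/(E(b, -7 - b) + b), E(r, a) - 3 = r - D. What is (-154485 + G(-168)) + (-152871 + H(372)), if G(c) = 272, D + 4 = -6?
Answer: -232498916/757 ≈ -3.0713e+5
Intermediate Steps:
D = -10 (D = -4 - 6 = -10)
E(r, a) = 13 + r (E(r, a) = 3 + (r - 1*(-10)) = 3 + (r + 10) = 3 + (10 + r) = 13 + r)
H(b) = -48 + 8/(13 + 2*b) (H(b) = -48 + 8/((13 + b) + b) = -48 + 8/(13 + 2*b))
(-154485 + G(-168)) + (-152871 + H(372)) = (-154485 + 272) + (-152871 + 8*(-77 - 12*372)/(13 + 2*372)) = -154213 + (-152871 + 8*(-77 - 4464)/(13 + 744)) = -154213 + (-152871 + 8*(-4541)/757) = -154213 + (-152871 + 8*(1/757)*(-4541)) = -154213 + (-152871 - 36328/757) = -154213 - 115759675/757 = -232498916/757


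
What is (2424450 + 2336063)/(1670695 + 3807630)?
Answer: 4760513/5478325 ≈ 0.86897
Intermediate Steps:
(2424450 + 2336063)/(1670695 + 3807630) = 4760513/5478325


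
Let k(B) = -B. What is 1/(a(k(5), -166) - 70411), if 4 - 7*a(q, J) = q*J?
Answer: -1/70529 ≈ -1.4179e-5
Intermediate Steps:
a(q, J) = 4/7 - J*q/7 (a(q, J) = 4/7 - q*J/7 = 4/7 - J*q/7)
1/(a(k(5), -166) - 70411) = 1/((4/7 - ⅐*(-166)*(-1*5)) - 70411) = 1/((4/7 - ⅐*(-166)*(-5)) - 70411) = 1/((4/7 - 830/7) - 70411) = 1/(-118 - 70411) = 1/(-70529) = -1/70529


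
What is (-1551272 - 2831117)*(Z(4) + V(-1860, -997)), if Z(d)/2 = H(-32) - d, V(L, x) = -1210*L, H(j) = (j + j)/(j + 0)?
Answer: -9862987153844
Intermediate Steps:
H(j) = 2 (H(j) = (2*j)/j = 2)
Z(d) = 4 - 2*d (Z(d) = 2*(2 - d) = 4 - 2*d)
(-1551272 - 2831117)*(Z(4) + V(-1860, -997)) = (-1551272 - 2831117)*((4 - 2*4) - 1210*(-1860)) = -4382389*((4 - 8) + 2250600) = -4382389*(-4 + 2250600) = -4382389*2250596 = -9862987153844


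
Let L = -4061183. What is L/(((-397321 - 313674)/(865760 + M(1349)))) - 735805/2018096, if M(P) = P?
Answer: 7106700989559044937/1434856165520 ≈ 4.9529e+6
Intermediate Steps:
L/(((-397321 - 313674)/(865760 + M(1349)))) - 735805/2018096 = -4061183*(865760 + 1349)/(-397321 - 313674) - 735805/2018096 = -4061183/((-710995/867109)) - 735805*1/2018096 = -4061183/((-710995*1/867109)) - 735805/2018096 = -4061183/(-710995/867109) - 735805/2018096 = -4061183*(-867109/710995) - 735805/2018096 = 3521488329947/710995 - 735805/2018096 = 7106700989559044937/1434856165520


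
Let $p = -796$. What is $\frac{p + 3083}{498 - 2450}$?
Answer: $- \frac{2287}{1952} \approx -1.1716$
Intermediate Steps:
$\frac{p + 3083}{498 - 2450} = \frac{-796 + 3083}{498 - 2450} = \frac{2287}{-1952} = 2287 \left(- \frac{1}{1952}\right) = - \frac{2287}{1952}$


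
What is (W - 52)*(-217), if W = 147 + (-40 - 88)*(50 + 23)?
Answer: 2007033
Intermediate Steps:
W = -9197 (W = 147 - 128*73 = 147 - 9344 = -9197)
(W - 52)*(-217) = (-9197 - 52)*(-217) = -9249*(-217) = 2007033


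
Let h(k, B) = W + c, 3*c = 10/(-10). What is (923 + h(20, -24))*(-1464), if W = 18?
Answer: -1377136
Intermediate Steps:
c = -1/3 (c = (10/(-10))/3 = (10*(-1/10))/3 = (1/3)*(-1) = -1/3 ≈ -0.33333)
h(k, B) = 53/3 (h(k, B) = 18 - 1/3 = 53/3)
(923 + h(20, -24))*(-1464) = (923 + 53/3)*(-1464) = (2822/3)*(-1464) = -1377136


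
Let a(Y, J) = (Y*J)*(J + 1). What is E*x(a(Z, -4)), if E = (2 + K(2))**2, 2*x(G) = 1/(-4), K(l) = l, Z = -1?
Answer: -2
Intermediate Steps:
a(Y, J) = J*Y*(1 + J) (a(Y, J) = (J*Y)*(1 + J) = J*Y*(1 + J))
x(G) = -1/8 (x(G) = (1/2)/(-4) = (1/2)*(-1/4) = -1/8)
E = 16 (E = (2 + 2)**2 = 4**2 = 16)
E*x(a(Z, -4)) = 16*(-1/8) = -2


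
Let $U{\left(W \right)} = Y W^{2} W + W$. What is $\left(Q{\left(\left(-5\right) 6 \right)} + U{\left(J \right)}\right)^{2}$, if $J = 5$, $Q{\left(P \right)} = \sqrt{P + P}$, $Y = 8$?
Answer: $1009965 + 4020 i \sqrt{15} \approx 1.01 \cdot 10^{6} + 15569.0 i$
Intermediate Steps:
$Q{\left(P \right)} = \sqrt{2} \sqrt{P}$ ($Q{\left(P \right)} = \sqrt{2 P} = \sqrt{2} \sqrt{P}$)
$U{\left(W \right)} = W + 8 W^{3}$ ($U{\left(W \right)} = 8 W^{2} W + W = 8 W^{3} + W = W + 8 W^{3}$)
$\left(Q{\left(\left(-5\right) 6 \right)} + U{\left(J \right)}\right)^{2} = \left(\sqrt{2} \sqrt{\left(-5\right) 6} + \left(5 + 8 \cdot 5^{3}\right)\right)^{2} = \left(\sqrt{2} \sqrt{-30} + \left(5 + 8 \cdot 125\right)\right)^{2} = \left(\sqrt{2} i \sqrt{30} + \left(5 + 1000\right)\right)^{2} = \left(2 i \sqrt{15} + 1005\right)^{2} = \left(1005 + 2 i \sqrt{15}\right)^{2}$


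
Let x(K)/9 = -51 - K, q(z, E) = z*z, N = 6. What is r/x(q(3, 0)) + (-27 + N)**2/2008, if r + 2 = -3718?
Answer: 128465/18072 ≈ 7.1085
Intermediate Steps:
r = -3720 (r = -2 - 3718 = -3720)
q(z, E) = z**2
x(K) = -459 - 9*K (x(K) = 9*(-51 - K) = -459 - 9*K)
r/x(q(3, 0)) + (-27 + N)**2/2008 = -3720/(-459 - 9*3**2) + (-27 + 6)**2/2008 = -3720/(-459 - 9*9) + (-21)**2*(1/2008) = -3720/(-459 - 81) + 441*(1/2008) = -3720/(-540) + 441/2008 = -3720*(-1/540) + 441/2008 = 62/9 + 441/2008 = 128465/18072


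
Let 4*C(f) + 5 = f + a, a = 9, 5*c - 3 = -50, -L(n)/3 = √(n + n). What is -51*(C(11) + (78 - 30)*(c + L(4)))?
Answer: 456399/20 + 14688*√2 ≈ 43592.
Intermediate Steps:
L(n) = -3*√2*√n (L(n) = -3*√(n + n) = -3*√2*√n)
c = -47/5 (c = ⅗ + (⅕)*(-50) = ⅗ - 10 = -47/5 ≈ -9.4000)
C(f) = 1 + f/4 (C(f) = -5/4 + (f + 9)/4 = -5/4 + (9 + f)/4 = -5/4 + (9/4 + f/4) = 1 + f/4)
-51*(C(11) + (78 - 30)*(c + L(4))) = -51*((1 + (¼)*11) + (78 - 30)*(-47/5 - 3*√2*√4)) = -51*((1 + 11/4) + 48*(-47/5 - 3*√2*2)) = -51*(15/4 + 48*(-47/5 - 6*√2)) = -51*(15/4 + (-2256/5 - 288*√2)) = -51*(-8949/20 - 288*√2) = 456399/20 + 14688*√2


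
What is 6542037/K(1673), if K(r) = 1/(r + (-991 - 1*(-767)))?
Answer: 9479411613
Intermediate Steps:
K(r) = 1/(-224 + r) (K(r) = 1/(r + (-991 + 767)) = 1/(r - 224) = 1/(-224 + r))
6542037/K(1673) = 6542037/(1/(-224 + 1673)) = 6542037/(1/1449) = 6542037*1449 = 9479411613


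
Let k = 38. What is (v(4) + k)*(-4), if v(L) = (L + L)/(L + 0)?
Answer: -160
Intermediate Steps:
v(L) = 2 (v(L) = (2*L)/L = 2)
(v(4) + k)*(-4) = (2 + 38)*(-4) = 40*(-4) = -160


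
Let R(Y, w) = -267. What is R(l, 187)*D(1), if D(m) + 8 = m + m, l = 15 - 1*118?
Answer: 1602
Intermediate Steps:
l = -103 (l = 15 - 118 = -103)
D(m) = -8 + 2*m (D(m) = -8 + (m + m) = -8 + 2*m)
R(l, 187)*D(1) = -267*(-8 + 2*1) = -267*(-8 + 2) = -267*(-6) = 1602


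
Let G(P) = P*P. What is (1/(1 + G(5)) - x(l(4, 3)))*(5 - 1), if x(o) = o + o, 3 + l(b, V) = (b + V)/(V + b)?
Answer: 210/13 ≈ 16.154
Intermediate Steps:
l(b, V) = -2 (l(b, V) = -3 + (b + V)/(V + b) = -3 + (V + b)/(V + b) = -3 + 1 = -2)
x(o) = 2*o
G(P) = P²
(1/(1 + G(5)) - x(l(4, 3)))*(5 - 1) = (1/(1 + 5²) - 2*(-2))*(5 - 1) = (1/(1 + 25) - 1*(-4))*4 = (1/26 + 4)*4 = (105/26)*4 = 210/13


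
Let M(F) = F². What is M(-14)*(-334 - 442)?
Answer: -152096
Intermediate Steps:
M(-14)*(-334 - 442) = (-14)²*(-334 - 442) = 196*(-776) = -152096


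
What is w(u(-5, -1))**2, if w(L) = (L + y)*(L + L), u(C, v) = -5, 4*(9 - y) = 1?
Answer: 5625/4 ≈ 1406.3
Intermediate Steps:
y = 35/4 (y = 9 - 1/4*1 = 9 - 1/4 = 35/4 ≈ 8.7500)
w(L) = 2*L*(35/4 + L) (w(L) = (L + 35/4)*(L + L) = (35/4 + L)*(2*L) = 2*L*(35/4 + L))
w(u(-5, -1))**2 = ((1/2)*(-5)*(35 + 4*(-5)))**2 = ((1/2)*(-5)*(35 - 20))**2 = ((1/2)*(-5)*15)**2 = (-75/2)**2 = 5625/4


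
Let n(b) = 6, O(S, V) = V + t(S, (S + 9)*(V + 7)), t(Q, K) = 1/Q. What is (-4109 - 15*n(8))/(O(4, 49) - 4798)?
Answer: 16796/18995 ≈ 0.88423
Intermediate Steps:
O(S, V) = V + 1/S
(-4109 - 15*n(8))/(O(4, 49) - 4798) = (-4109 - 15*6)/((49 + 1/4) - 4798) = (-4109 - 90)/((49 + ¼) - 4798) = -4199/(197/4 - 4798) = -4199/(-18995/4) = -4199*(-4/18995) = 16796/18995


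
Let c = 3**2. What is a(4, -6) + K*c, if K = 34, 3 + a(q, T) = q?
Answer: 307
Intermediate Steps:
a(q, T) = -3 + q
c = 9
a(4, -6) + K*c = (-3 + 4) + 34*9 = 1 + 306 = 307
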